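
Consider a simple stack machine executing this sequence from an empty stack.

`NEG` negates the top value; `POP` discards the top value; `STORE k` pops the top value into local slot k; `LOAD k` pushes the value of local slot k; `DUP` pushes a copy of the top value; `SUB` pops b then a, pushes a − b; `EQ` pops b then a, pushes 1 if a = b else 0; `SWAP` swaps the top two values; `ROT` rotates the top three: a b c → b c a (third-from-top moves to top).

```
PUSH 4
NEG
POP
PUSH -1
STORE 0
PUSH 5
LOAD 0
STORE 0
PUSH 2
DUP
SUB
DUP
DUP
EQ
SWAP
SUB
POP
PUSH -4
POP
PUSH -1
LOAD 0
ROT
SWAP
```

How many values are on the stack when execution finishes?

3

PUSH 4  : 4
NEG     : -4
POP     : (empty)
PUSH -1 : -1
STORE 0 : (empty)
PUSH 5  : 5
LOAD 0  : 5 -1
STORE 0 : 5
PUSH 2  : 5 2
DUP     : 5 2 2
SUB     : 5 0
DUP     : 5 0 0
DUP     : 5 0 0 0
EQ      : 5 0 1
SWAP    : 5 1 0
SUB     : 5 1
POP     : 5
PUSH -4 : 5 -4
POP     : 5
PUSH -1 : 5 -1
LOAD 0  : 5 -1 -1
ROT     : -1 -1 5
SWAP    : -1 5 -1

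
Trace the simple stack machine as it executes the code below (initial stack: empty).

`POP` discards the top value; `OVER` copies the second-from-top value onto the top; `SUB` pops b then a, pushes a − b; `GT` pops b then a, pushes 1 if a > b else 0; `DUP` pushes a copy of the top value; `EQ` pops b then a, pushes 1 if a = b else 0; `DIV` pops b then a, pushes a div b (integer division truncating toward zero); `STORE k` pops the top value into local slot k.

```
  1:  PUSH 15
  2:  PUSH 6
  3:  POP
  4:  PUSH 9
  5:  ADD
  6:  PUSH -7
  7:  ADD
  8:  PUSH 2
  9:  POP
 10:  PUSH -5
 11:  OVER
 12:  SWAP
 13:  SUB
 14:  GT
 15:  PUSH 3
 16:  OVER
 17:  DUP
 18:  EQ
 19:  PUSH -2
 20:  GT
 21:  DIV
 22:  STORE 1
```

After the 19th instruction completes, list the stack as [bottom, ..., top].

PUSH 15 → [15]
PUSH 6  → [15, 6]
POP     → [15]
PUSH 9  → [15, 9]
ADD     → [24]
PUSH -7 → [24, -7]
ADD     → [17]
PUSH 2  → [17, 2]
POP     → [17]
PUSH -5 → [17, -5]
OVER    → [17, -5, 17]
SWAP    → [17, 17, -5]
SUB     → [17, 22]
GT      → [0]
PUSH 3  → [0, 3]
OVER    → [0, 3, 0]
DUP     → [0, 3, 0, 0]
EQ      → [0, 3, 1]
PUSH -2 → [0, 3, 1, -2]

[0, 3, 1, -2]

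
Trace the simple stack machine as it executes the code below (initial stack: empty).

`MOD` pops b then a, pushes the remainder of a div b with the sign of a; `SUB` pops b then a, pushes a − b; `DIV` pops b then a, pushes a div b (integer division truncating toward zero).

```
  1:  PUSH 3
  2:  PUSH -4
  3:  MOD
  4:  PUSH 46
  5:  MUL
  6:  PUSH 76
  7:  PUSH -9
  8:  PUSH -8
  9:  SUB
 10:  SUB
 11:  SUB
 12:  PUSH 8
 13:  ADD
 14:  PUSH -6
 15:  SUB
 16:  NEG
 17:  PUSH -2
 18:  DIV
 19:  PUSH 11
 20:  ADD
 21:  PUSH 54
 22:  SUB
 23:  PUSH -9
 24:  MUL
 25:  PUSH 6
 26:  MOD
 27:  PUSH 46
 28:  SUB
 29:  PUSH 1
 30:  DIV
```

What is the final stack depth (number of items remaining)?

1

PUSH 3  → [3]
PUSH -4 → [3, -4]
MOD     → [3]
PUSH 46 → [3, 46]
MUL     → [138]
PUSH 76 → [138, 76]
PUSH -9 → [138, 76, -9]
PUSH -8 → [138, 76, -9, -8]
SUB     → [138, 76, -1]
SUB     → [138, 77]
SUB     → [61]
PUSH 8  → [61, 8]
ADD     → [69]
PUSH -6 → [69, -6]
SUB     → [75]
NEG     → [-75]
PUSH -2 → [-75, -2]
DIV     → [37]
PUSH 11 → [37, 11]
ADD     → [48]
PUSH 54 → [48, 54]
SUB     → [-6]
PUSH -9 → [-6, -9]
MUL     → [54]
PUSH 6  → [54, 6]
MOD     → [0]
PUSH 46 → [0, 46]
SUB     → [-46]
PUSH 1  → [-46, 1]
DIV     → [-46]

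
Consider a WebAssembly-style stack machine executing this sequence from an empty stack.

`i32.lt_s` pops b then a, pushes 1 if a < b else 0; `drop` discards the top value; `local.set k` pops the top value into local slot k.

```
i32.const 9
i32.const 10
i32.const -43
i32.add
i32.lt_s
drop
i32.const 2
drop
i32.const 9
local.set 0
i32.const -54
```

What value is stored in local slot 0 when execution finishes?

i32.const 9   : [9]
i32.const 10  : [9, 10]
i32.const -43 : [9, 10, -43]
i32.add       : [9, -33]
i32.lt_s      : [0]
drop          : []
i32.const 2   : [2]
drop          : []
i32.const 9   : [9]
local.set 0   : []
i32.const -54 : [-54]

9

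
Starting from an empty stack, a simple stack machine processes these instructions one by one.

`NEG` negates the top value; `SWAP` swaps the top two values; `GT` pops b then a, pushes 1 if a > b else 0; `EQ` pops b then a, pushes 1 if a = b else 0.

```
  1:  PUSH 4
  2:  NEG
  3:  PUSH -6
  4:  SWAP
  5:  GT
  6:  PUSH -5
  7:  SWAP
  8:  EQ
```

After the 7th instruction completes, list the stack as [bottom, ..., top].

[-5, 0]

PUSH 4  : [4]
NEG     : [-4]
PUSH -6 : [-4, -6]
SWAP    : [-6, -4]
GT      : [0]
PUSH -5 : [0, -5]
SWAP    : [-5, 0]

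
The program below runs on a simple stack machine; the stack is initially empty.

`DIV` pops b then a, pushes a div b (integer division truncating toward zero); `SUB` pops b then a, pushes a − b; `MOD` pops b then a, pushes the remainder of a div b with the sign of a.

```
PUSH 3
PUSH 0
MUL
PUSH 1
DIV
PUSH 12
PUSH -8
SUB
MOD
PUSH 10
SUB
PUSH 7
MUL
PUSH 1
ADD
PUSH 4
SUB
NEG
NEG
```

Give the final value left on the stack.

-73

PUSH 3  → 3
PUSH 0  → 3 0
MUL     → 0
PUSH 1  → 0 1
DIV     → 0
PUSH 12 → 0 12
PUSH -8 → 0 12 -8
SUB     → 0 20
MOD     → 0
PUSH 10 → 0 10
SUB     → -10
PUSH 7  → -10 7
MUL     → -70
PUSH 1  → -70 1
ADD     → -69
PUSH 4  → -69 4
SUB     → -73
NEG     → 73
NEG     → -73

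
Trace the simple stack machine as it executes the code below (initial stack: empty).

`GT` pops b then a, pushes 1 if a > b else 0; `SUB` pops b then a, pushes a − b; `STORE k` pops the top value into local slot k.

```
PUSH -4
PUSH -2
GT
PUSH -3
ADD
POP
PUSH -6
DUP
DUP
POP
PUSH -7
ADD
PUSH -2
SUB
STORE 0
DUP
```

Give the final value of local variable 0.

-11

PUSH -4 → -4
PUSH -2 → -4 -2
GT      → 0
PUSH -3 → 0 -3
ADD     → -3
POP     → (empty)
PUSH -6 → -6
DUP     → -6 -6
DUP     → -6 -6 -6
POP     → -6 -6
PUSH -7 → -6 -6 -7
ADD     → -6 -13
PUSH -2 → -6 -13 -2
SUB     → -6 -11
STORE 0 → -6
DUP     → -6 -6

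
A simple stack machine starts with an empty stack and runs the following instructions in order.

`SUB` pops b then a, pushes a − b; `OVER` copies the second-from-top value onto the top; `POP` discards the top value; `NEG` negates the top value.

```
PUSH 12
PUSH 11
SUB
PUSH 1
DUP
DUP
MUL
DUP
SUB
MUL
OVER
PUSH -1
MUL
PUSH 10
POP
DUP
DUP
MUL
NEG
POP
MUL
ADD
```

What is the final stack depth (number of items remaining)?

PUSH 12 : [12]
PUSH 11 : [12, 11]
SUB     : [1]
PUSH 1  : [1, 1]
DUP     : [1, 1, 1]
DUP     : [1, 1, 1, 1]
MUL     : [1, 1, 1]
DUP     : [1, 1, 1, 1]
SUB     : [1, 1, 0]
MUL     : [1, 0]
OVER    : [1, 0, 1]
PUSH -1 : [1, 0, 1, -1]
MUL     : [1, 0, -1]
PUSH 10 : [1, 0, -1, 10]
POP     : [1, 0, -1]
DUP     : [1, 0, -1, -1]
DUP     : [1, 0, -1, -1, -1]
MUL     : [1, 0, -1, 1]
NEG     : [1, 0, -1, -1]
POP     : [1, 0, -1]
MUL     : [1, 0]
ADD     : [1]

1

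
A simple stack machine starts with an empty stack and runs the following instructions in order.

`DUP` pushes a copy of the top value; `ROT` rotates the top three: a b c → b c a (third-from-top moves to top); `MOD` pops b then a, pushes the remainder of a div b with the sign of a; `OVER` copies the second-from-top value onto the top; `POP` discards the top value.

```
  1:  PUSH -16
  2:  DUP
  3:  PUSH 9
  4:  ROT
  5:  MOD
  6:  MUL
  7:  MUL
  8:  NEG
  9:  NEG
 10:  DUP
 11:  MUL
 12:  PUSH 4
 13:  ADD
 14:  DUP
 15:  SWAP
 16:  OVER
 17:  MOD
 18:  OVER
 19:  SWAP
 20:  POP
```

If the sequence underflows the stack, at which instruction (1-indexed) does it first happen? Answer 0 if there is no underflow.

7

PUSH -16 -> -16
DUP      -> -16 -16
PUSH 9   -> -16 -16 9
ROT      -> -16 9 -16
MOD      -> -16 9
MUL      -> -144
MUL  — needs 2 operands, stack has 1 → underflow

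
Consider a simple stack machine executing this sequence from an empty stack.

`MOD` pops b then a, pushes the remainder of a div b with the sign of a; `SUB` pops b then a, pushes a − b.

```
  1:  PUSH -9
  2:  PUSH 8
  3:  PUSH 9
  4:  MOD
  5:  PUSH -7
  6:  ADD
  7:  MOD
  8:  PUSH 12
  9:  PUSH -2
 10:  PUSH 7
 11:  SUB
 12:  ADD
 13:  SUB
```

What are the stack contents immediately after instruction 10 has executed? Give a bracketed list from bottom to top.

PUSH -9 → -9
PUSH 8  → -9 8
PUSH 9  → -9 8 9
MOD     → -9 8
PUSH -7 → -9 8 -7
ADD     → -9 1
MOD     → 0
PUSH 12 → 0 12
PUSH -2 → 0 12 -2
PUSH 7  → 0 12 -2 7

[0, 12, -2, 7]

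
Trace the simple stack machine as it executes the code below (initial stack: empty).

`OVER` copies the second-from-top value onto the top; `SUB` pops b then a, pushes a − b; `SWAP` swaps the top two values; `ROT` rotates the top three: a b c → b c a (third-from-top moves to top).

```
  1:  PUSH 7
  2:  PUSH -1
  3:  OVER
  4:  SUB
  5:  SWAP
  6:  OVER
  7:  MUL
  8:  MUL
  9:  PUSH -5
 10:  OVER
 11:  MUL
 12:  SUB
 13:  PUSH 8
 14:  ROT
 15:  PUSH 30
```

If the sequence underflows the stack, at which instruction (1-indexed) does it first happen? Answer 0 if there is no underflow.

14

PUSH 7   7
PUSH -1  7 -1
OVER     7 -1 7
SUB      7 -8
SWAP     -8 7
OVER     -8 7 -8
MUL      -8 -56
MUL      448
PUSH -5  448 -5
OVER     448 -5 448
MUL      448 -2240
SUB      2688
PUSH 8   2688 8
ROT  — needs 3 operands, stack has 2 → underflow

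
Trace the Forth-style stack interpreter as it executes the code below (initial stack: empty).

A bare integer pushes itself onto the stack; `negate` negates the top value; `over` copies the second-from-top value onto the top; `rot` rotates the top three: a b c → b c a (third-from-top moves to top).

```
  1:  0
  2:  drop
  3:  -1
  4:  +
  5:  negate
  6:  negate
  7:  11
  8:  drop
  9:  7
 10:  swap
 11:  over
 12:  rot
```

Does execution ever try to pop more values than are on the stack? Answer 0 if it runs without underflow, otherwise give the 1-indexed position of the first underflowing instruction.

4

0    → 0
drop → (empty)
-1   → -1
+  — needs 2 operands, stack has 1 → underflow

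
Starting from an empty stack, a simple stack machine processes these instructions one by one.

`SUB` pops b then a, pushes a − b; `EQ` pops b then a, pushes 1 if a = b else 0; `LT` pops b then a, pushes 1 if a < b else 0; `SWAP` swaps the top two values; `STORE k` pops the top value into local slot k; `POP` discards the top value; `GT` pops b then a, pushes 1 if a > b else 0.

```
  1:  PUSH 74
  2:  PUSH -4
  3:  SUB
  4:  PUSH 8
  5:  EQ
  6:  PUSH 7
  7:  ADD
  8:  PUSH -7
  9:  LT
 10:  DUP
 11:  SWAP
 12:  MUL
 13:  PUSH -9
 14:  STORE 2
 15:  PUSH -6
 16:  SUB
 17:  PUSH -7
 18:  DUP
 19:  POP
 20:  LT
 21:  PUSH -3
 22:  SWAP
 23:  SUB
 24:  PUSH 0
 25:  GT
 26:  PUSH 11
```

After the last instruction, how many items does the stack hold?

PUSH 74 : [74]
PUSH -4 : [74, -4]
SUB     : [78]
PUSH 8  : [78, 8]
EQ      : [0]
PUSH 7  : [0, 7]
ADD     : [7]
PUSH -7 : [7, -7]
LT      : [0]
DUP     : [0, 0]
SWAP    : [0, 0]
MUL     : [0]
PUSH -9 : [0, -9]
STORE 2 : [0]
PUSH -6 : [0, -6]
SUB     : [6]
PUSH -7 : [6, -7]
DUP     : [6, -7, -7]
POP     : [6, -7]
LT      : [0]
PUSH -3 : [0, -3]
SWAP    : [-3, 0]
SUB     : [-3]
PUSH 0  : [-3, 0]
GT      : [0]
PUSH 11 : [0, 11]

2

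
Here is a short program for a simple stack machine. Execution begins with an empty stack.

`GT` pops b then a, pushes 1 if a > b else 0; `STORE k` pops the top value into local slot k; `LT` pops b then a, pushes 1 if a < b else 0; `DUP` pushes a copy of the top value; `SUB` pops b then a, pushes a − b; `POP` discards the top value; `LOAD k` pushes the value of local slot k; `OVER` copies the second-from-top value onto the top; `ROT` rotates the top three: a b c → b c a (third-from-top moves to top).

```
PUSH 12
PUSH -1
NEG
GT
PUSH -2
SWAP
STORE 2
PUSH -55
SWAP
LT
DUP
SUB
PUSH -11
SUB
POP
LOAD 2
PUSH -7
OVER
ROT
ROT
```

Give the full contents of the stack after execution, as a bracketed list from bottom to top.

[1, 1, -7]

PUSH 12  -> [12]
PUSH -1  -> [12, -1]
NEG      -> [12, 1]
GT       -> [1]
PUSH -2  -> [1, -2]
SWAP     -> [-2, 1]
STORE 2  -> [-2]
PUSH -55 -> [-2, -55]
SWAP     -> [-55, -2]
LT       -> [1]
DUP      -> [1, 1]
SUB      -> [0]
PUSH -11 -> [0, -11]
SUB      -> [11]
POP      -> []
LOAD 2   -> [1]
PUSH -7  -> [1, -7]
OVER     -> [1, -7, 1]
ROT      -> [-7, 1, 1]
ROT      -> [1, 1, -7]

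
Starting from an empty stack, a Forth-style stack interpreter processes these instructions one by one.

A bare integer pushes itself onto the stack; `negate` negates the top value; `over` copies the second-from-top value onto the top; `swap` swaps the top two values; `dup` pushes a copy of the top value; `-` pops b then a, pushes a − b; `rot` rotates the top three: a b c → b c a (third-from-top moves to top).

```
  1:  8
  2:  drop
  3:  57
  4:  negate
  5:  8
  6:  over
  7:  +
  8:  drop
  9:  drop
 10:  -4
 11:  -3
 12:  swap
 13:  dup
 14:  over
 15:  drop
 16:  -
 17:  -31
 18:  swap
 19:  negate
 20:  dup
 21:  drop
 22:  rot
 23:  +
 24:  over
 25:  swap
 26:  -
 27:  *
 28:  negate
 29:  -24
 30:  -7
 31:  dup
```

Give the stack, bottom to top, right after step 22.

8      : [8]
drop   : []
57     : [57]
negate : [-57]
8      : [-57, 8]
over   : [-57, 8, -57]
+      : [-57, -49]
drop   : [-57]
drop   : []
-4     : [-4]
-3     : [-4, -3]
swap   : [-3, -4]
dup    : [-3, -4, -4]
over   : [-3, -4, -4, -4]
drop   : [-3, -4, -4]
-      : [-3, 0]
-31    : [-3, 0, -31]
swap   : [-3, -31, 0]
negate : [-3, -31, 0]
dup    : [-3, -31, 0, 0]
drop   : [-3, -31, 0]
rot    : [-31, 0, -3]

[-31, 0, -3]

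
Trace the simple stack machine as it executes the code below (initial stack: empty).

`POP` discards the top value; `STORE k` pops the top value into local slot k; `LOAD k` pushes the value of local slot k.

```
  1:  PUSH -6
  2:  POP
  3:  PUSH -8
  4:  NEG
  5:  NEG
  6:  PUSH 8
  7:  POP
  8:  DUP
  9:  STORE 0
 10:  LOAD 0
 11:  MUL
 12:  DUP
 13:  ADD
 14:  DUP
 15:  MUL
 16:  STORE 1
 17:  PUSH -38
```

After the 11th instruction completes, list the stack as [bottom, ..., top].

[64]

PUSH -6 -> -6
POP     -> (empty)
PUSH -8 -> -8
NEG     -> 8
NEG     -> -8
PUSH 8  -> -8 8
POP     -> -8
DUP     -> -8 -8
STORE 0 -> -8
LOAD 0  -> -8 -8
MUL     -> 64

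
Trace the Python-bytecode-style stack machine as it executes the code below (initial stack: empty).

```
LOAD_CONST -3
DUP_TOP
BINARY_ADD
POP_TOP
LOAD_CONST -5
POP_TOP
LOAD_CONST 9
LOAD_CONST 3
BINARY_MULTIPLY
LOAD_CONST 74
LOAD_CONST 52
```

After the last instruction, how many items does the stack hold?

3

LOAD_CONST -3   -> [-3]
DUP_TOP         -> [-3, -3]
BINARY_ADD      -> [-6]
POP_TOP         -> []
LOAD_CONST -5   -> [-5]
POP_TOP         -> []
LOAD_CONST 9    -> [9]
LOAD_CONST 3    -> [9, 3]
BINARY_MULTIPLY -> [27]
LOAD_CONST 74   -> [27, 74]
LOAD_CONST 52   -> [27, 74, 52]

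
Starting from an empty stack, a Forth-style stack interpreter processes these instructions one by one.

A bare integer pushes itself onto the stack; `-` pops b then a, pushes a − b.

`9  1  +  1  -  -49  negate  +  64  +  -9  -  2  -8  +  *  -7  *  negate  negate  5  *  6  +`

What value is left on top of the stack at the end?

9      : [9]
1      : [9, 1]
+      : [10]
1      : [10, 1]
-      : [9]
-49    : [9, -49]
negate : [9, 49]
+      : [58]
64     : [58, 64]
+      : [122]
-9     : [122, -9]
-      : [131]
2      : [131, 2]
-8     : [131, 2, -8]
+      : [131, -6]
*      : [-786]
-7     : [-786, -7]
*      : [5502]
negate : [-5502]
negate : [5502]
5      : [5502, 5]
*      : [27510]
6      : [27510, 6]
+      : [27516]

27516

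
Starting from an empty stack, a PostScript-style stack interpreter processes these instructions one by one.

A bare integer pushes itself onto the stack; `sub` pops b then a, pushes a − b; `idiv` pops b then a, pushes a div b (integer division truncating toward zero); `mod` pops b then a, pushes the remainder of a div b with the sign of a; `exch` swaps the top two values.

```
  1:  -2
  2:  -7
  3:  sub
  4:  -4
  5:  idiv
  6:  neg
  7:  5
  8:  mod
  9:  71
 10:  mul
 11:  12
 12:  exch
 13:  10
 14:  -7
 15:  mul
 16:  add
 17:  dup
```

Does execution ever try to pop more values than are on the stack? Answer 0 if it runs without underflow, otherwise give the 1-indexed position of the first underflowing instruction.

-2   -> -2
-7   -> -2 -7
sub  -> 5
-4   -> 5 -4
idiv -> -1
neg  -> 1
5    -> 1 5
mod  -> 1
71   -> 1 71
mul  -> 71
12   -> 71 12
exch -> 12 71
10   -> 12 71 10
-7   -> 12 71 10 -7
mul  -> 12 71 -70
add  -> 12 1
dup  -> 12 1 1

0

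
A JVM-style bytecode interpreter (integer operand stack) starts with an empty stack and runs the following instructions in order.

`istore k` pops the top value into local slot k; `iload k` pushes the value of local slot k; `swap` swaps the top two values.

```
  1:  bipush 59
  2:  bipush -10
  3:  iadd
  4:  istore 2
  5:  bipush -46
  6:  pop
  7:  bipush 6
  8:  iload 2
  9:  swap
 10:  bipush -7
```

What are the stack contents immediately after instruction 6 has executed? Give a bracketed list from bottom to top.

[]

bipush 59   [59]
bipush -10  [59, -10]
iadd        [49]
istore 2    []
bipush -46  [-46]
pop         []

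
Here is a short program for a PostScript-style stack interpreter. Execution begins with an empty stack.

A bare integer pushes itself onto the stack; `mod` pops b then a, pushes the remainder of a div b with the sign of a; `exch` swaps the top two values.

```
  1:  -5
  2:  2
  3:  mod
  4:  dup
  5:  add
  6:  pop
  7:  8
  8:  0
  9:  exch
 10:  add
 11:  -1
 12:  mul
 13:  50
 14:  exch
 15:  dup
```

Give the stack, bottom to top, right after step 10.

-5   -> -5
2    -> -5 2
mod  -> -1
dup  -> -1 -1
add  -> -2
pop  -> (empty)
8    -> 8
0    -> 8 0
exch -> 0 8
add  -> 8

[8]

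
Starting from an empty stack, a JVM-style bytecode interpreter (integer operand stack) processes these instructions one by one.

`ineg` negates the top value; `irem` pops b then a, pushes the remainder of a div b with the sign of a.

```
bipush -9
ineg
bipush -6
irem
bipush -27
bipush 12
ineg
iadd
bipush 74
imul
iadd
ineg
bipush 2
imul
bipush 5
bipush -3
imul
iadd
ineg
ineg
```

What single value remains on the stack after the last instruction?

5751

bipush -9  : [-9]
ineg       : [9]
bipush -6  : [9, -6]
irem       : [3]
bipush -27 : [3, -27]
bipush 12  : [3, -27, 12]
ineg       : [3, -27, -12]
iadd       : [3, -39]
bipush 74  : [3, -39, 74]
imul       : [3, -2886]
iadd       : [-2883]
ineg       : [2883]
bipush 2   : [2883, 2]
imul       : [5766]
bipush 5   : [5766, 5]
bipush -3  : [5766, 5, -3]
imul       : [5766, -15]
iadd       : [5751]
ineg       : [-5751]
ineg       : [5751]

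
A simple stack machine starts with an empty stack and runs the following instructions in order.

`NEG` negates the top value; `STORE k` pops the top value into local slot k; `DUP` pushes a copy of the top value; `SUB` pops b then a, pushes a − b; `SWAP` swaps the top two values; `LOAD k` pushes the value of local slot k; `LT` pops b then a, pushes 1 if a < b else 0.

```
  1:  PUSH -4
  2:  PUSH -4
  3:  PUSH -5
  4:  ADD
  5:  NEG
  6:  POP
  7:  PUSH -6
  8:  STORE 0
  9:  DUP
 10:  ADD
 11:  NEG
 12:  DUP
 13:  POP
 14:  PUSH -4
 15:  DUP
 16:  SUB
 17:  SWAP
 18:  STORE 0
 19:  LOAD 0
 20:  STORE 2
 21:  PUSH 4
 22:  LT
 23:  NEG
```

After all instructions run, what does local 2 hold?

8

PUSH -4 → -4
PUSH -4 → -4 -4
PUSH -5 → -4 -4 -5
ADD     → -4 -9
NEG     → -4 9
POP     → -4
PUSH -6 → -4 -6
STORE 0 → -4
DUP     → -4 -4
ADD     → -8
NEG     → 8
DUP     → 8 8
POP     → 8
PUSH -4 → 8 -4
DUP     → 8 -4 -4
SUB     → 8 0
SWAP    → 0 8
STORE 0 → 0
LOAD 0  → 0 8
STORE 2 → 0
PUSH 4  → 0 4
LT      → 1
NEG     → -1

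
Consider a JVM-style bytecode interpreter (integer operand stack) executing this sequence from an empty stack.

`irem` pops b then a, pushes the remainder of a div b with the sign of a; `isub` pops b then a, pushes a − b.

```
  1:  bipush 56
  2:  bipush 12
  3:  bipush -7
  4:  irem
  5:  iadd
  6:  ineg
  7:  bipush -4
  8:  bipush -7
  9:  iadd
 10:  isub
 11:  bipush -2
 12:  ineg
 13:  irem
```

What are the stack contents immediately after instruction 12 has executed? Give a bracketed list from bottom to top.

[-50, 2]

bipush 56 : [56]
bipush 12 : [56, 12]
bipush -7 : [56, 12, -7]
irem      : [56, 5]
iadd      : [61]
ineg      : [-61]
bipush -4 : [-61, -4]
bipush -7 : [-61, -4, -7]
iadd      : [-61, -11]
isub      : [-50]
bipush -2 : [-50, -2]
ineg      : [-50, 2]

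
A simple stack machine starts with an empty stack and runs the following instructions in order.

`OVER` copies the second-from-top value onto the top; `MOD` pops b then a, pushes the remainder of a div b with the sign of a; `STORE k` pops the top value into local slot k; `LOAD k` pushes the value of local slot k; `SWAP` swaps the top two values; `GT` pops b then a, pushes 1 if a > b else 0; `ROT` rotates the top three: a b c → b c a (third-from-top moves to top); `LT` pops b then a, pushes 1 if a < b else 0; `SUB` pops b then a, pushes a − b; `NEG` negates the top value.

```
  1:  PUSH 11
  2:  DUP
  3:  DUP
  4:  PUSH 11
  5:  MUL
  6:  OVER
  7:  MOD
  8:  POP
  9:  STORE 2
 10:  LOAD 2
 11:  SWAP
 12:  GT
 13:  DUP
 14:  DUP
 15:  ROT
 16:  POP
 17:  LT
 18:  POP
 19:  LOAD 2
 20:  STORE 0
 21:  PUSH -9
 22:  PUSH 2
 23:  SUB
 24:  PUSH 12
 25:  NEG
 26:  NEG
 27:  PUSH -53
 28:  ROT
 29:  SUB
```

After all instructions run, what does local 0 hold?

PUSH 11   [11]
DUP       [11, 11]
DUP       [11, 11, 11]
PUSH 11   [11, 11, 11, 11]
MUL       [11, 11, 121]
OVER      [11, 11, 121, 11]
MOD       [11, 11, 0]
POP       [11, 11]
STORE 2   [11]
LOAD 2    [11, 11]
SWAP      [11, 11]
GT        [0]
DUP       [0, 0]
DUP       [0, 0, 0]
ROT       [0, 0, 0]
POP       [0, 0]
LT        [0]
POP       []
LOAD 2    [11]
STORE 0   []
PUSH -9   [-9]
PUSH 2    [-9, 2]
SUB       [-11]
PUSH 12   [-11, 12]
NEG       [-11, -12]
NEG       [-11, 12]
PUSH -53  [-11, 12, -53]
ROT       [12, -53, -11]
SUB       [12, -42]

11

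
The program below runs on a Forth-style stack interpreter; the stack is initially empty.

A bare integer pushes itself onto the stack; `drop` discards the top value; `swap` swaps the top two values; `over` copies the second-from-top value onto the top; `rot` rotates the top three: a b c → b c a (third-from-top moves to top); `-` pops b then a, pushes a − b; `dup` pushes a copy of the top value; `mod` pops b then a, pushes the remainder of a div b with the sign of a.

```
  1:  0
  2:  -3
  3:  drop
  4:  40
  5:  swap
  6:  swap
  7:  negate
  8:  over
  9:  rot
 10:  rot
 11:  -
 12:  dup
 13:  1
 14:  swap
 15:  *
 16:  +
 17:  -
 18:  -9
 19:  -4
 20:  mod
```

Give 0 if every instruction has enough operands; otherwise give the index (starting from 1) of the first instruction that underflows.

0

0      → [0]
-3     → [0, -3]
drop   → [0]
40     → [0, 40]
swap   → [40, 0]
swap   → [0, 40]
negate → [0, -40]
over   → [0, -40, 0]
rot    → [-40, 0, 0]
rot    → [0, 0, -40]
-      → [0, 40]
dup    → [0, 40, 40]
1      → [0, 40, 40, 1]
swap   → [0, 40, 1, 40]
*      → [0, 40, 40]
+      → [0, 80]
-      → [-80]
-9     → [-80, -9]
-4     → [-80, -9, -4]
mod    → [-80, -1]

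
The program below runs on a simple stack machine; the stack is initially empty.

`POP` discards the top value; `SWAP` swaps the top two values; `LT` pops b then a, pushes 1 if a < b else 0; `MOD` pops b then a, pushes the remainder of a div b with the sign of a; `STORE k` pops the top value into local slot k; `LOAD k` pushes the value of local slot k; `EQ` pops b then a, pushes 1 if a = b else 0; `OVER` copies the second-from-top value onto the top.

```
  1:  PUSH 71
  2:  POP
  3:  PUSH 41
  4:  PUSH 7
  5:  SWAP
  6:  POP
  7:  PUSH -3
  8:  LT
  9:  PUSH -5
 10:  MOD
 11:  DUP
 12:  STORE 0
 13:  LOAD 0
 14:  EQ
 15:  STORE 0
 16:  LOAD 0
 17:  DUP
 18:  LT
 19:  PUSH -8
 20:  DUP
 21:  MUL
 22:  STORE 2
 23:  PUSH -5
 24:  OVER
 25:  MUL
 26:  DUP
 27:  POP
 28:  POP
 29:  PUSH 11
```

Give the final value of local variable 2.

PUSH 71 : [71]
POP     : []
PUSH 41 : [41]
PUSH 7  : [41, 7]
SWAP    : [7, 41]
POP     : [7]
PUSH -3 : [7, -3]
LT      : [0]
PUSH -5 : [0, -5]
MOD     : [0]
DUP     : [0, 0]
STORE 0 : [0]
LOAD 0  : [0, 0]
EQ      : [1]
STORE 0 : []
LOAD 0  : [1]
DUP     : [1, 1]
LT      : [0]
PUSH -8 : [0, -8]
DUP     : [0, -8, -8]
MUL     : [0, 64]
STORE 2 : [0]
PUSH -5 : [0, -5]
OVER    : [0, -5, 0]
MUL     : [0, 0]
DUP     : [0, 0, 0]
POP     : [0, 0]
POP     : [0]
PUSH 11 : [0, 11]

64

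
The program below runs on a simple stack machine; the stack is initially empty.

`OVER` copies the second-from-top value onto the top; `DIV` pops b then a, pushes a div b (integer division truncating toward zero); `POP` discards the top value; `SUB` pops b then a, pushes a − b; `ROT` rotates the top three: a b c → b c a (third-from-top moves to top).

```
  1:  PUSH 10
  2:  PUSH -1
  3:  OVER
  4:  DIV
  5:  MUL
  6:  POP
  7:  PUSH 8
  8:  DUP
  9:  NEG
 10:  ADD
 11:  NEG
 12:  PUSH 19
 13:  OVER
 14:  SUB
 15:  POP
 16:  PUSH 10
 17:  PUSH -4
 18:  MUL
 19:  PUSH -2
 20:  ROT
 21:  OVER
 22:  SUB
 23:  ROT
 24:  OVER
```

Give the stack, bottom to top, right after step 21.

[-40, -2, 0, -2]

PUSH 10  10
PUSH -1  10 -1
OVER     10 -1 10
DIV      10 0
MUL      0
POP      (empty)
PUSH 8   8
DUP      8 8
NEG      8 -8
ADD      0
NEG      0
PUSH 19  0 19
OVER     0 19 0
SUB      0 19
POP      0
PUSH 10  0 10
PUSH -4  0 10 -4
MUL      0 -40
PUSH -2  0 -40 -2
ROT      -40 -2 0
OVER     -40 -2 0 -2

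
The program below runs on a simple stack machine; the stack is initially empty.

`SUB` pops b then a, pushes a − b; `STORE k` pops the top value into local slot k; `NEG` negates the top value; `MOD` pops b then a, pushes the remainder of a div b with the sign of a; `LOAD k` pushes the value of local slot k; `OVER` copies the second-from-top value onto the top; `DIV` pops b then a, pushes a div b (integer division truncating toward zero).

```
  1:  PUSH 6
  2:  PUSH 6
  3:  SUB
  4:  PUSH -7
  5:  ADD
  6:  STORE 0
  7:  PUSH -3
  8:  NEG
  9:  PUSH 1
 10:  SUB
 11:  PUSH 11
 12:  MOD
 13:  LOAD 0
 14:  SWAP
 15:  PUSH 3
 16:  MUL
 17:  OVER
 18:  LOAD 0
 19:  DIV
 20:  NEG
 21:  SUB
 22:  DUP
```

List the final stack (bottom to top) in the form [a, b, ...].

[-7, 7, 7]

PUSH 6  : [6]
PUSH 6  : [6, 6]
SUB     : [0]
PUSH -7 : [0, -7]
ADD     : [-7]
STORE 0 : []
PUSH -3 : [-3]
NEG     : [3]
PUSH 1  : [3, 1]
SUB     : [2]
PUSH 11 : [2, 11]
MOD     : [2]
LOAD 0  : [2, -7]
SWAP    : [-7, 2]
PUSH 3  : [-7, 2, 3]
MUL     : [-7, 6]
OVER    : [-7, 6, -7]
LOAD 0  : [-7, 6, -7, -7]
DIV     : [-7, 6, 1]
NEG     : [-7, 6, -1]
SUB     : [-7, 7]
DUP     : [-7, 7, 7]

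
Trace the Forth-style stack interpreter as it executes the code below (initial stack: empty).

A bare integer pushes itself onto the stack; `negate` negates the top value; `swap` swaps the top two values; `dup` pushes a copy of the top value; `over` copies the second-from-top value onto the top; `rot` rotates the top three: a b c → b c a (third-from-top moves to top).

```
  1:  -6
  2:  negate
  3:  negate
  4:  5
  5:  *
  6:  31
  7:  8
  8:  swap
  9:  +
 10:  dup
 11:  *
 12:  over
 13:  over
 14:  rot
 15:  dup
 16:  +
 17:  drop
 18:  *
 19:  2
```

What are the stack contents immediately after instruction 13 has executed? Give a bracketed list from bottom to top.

-6      -6
negate  6
negate  -6
5       -6 5
*       -30
31      -30 31
8       -30 31 8
swap    -30 8 31
+       -30 39
dup     -30 39 39
*       -30 1521
over    -30 1521 -30
over    -30 1521 -30 1521

[-30, 1521, -30, 1521]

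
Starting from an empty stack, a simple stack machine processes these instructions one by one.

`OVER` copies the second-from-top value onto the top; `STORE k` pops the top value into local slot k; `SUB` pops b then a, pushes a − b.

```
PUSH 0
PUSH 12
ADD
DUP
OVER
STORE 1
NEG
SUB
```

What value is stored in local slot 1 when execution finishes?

12

PUSH 0  -> [0]
PUSH 12 -> [0, 12]
ADD     -> [12]
DUP     -> [12, 12]
OVER    -> [12, 12, 12]
STORE 1 -> [12, 12]
NEG     -> [12, -12]
SUB     -> [24]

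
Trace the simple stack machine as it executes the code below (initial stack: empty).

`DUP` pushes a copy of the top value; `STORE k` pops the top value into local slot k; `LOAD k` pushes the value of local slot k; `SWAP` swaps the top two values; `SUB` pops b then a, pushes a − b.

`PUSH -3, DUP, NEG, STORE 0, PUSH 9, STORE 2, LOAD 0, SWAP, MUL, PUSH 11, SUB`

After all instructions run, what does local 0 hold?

3

PUSH -3 : -3
DUP     : -3 -3
NEG     : -3 3
STORE 0 : -3
PUSH 9  : -3 9
STORE 2 : -3
LOAD 0  : -3 3
SWAP    : 3 -3
MUL     : -9
PUSH 11 : -9 11
SUB     : -20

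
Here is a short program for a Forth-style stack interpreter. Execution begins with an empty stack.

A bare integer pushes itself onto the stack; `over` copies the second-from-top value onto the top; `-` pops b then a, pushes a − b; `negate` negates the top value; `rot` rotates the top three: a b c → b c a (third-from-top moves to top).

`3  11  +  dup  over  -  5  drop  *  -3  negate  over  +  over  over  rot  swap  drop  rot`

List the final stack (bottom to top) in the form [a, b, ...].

[0, 3, 0]

3       [3]
11      [3, 11]
+       [14]
dup     [14, 14]
over    [14, 14, 14]
-       [14, 0]
5       [14, 0, 5]
drop    [14, 0]
*       [0]
-3      [0, -3]
negate  [0, 3]
over    [0, 3, 0]
+       [0, 3]
over    [0, 3, 0]
over    [0, 3, 0, 3]
rot     [0, 0, 3, 3]
swap    [0, 0, 3, 3]
drop    [0, 0, 3]
rot     [0, 3, 0]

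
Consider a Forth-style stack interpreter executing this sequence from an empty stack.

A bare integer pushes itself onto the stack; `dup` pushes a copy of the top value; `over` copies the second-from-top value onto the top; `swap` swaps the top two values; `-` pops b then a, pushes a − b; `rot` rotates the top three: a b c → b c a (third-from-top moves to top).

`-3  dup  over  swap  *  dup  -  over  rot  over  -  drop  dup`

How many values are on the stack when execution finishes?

3

-3   : -3
dup  : -3 -3
over : -3 -3 -3
swap : -3 -3 -3
*    : -3 9
dup  : -3 9 9
-    : -3 0
over : -3 0 -3
rot  : 0 -3 -3
over : 0 -3 -3 -3
-    : 0 -3 0
drop : 0 -3
dup  : 0 -3 -3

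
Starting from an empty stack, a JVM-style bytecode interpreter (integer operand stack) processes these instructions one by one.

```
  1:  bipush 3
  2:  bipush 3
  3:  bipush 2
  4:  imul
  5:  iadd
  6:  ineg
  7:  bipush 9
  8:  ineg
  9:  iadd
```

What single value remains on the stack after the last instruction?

-18

bipush 3 : 3
bipush 3 : 3 3
bipush 2 : 3 3 2
imul     : 3 6
iadd     : 9
ineg     : -9
bipush 9 : -9 9
ineg     : -9 -9
iadd     : -18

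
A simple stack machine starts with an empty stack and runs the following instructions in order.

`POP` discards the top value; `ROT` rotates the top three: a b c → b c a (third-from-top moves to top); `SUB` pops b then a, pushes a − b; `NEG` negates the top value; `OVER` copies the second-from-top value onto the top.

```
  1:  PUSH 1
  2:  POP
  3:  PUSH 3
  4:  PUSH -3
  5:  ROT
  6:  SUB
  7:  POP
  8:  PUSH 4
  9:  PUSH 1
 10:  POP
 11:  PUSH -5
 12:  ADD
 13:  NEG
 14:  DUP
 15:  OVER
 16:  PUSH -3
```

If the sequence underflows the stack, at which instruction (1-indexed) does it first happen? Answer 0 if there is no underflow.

PUSH 1  -> 1
POP     -> (empty)
PUSH 3  -> 3
PUSH -3 -> 3 -3
ROT  — needs 3 operands, stack has 2 → underflow

5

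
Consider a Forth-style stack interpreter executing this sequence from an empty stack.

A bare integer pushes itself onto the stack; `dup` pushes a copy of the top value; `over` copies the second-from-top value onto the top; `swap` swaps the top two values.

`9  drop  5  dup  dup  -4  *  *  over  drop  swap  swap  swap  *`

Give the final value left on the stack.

9    -> 9
drop -> (empty)
5    -> 5
dup  -> 5 5
dup  -> 5 5 5
-4   -> 5 5 5 -4
*    -> 5 5 -20
*    -> 5 -100
over -> 5 -100 5
drop -> 5 -100
swap -> -100 5
swap -> 5 -100
swap -> -100 5
*    -> -500

-500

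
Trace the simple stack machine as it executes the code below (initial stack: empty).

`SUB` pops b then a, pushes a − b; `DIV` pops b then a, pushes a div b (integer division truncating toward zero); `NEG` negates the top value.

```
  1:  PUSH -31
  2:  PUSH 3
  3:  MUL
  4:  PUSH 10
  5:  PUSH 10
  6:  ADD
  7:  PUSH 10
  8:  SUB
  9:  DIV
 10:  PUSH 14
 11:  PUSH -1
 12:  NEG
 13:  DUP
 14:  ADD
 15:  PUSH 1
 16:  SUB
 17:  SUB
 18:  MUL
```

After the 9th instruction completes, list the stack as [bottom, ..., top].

PUSH -31  [-31]
PUSH 3    [-31, 3]
MUL       [-93]
PUSH 10   [-93, 10]
PUSH 10   [-93, 10, 10]
ADD       [-93, 20]
PUSH 10   [-93, 20, 10]
SUB       [-93, 10]
DIV       [-9]

[-9]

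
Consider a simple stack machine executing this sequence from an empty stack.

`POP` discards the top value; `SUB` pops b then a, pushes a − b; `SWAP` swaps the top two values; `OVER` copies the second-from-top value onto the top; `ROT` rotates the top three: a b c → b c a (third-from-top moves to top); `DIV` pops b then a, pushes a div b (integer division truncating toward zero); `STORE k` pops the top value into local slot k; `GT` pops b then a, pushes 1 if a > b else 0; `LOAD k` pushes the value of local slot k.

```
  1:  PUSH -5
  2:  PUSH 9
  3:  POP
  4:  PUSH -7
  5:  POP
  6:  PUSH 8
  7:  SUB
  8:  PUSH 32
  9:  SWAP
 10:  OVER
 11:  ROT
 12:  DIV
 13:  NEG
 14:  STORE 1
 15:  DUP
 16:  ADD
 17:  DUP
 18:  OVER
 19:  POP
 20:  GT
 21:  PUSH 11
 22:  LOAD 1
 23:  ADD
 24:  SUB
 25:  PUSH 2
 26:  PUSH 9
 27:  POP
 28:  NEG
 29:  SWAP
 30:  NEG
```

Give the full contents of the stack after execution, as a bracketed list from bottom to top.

PUSH -5 -> -5
PUSH 9  -> -5 9
POP     -> -5
PUSH -7 -> -5 -7
POP     -> -5
PUSH 8  -> -5 8
SUB     -> -13
PUSH 32 -> -13 32
SWAP    -> 32 -13
OVER    -> 32 -13 32
ROT     -> -13 32 32
DIV     -> -13 1
NEG     -> -13 -1
STORE 1 -> -13
DUP     -> -13 -13
ADD     -> -26
DUP     -> -26 -26
OVER    -> -26 -26 -26
POP     -> -26 -26
GT      -> 0
PUSH 11 -> 0 11
LOAD 1  -> 0 11 -1
ADD     -> 0 10
SUB     -> -10
PUSH 2  -> -10 2
PUSH 9  -> -10 2 9
POP     -> -10 2
NEG     -> -10 -2
SWAP    -> -2 -10
NEG     -> -2 10

[-2, 10]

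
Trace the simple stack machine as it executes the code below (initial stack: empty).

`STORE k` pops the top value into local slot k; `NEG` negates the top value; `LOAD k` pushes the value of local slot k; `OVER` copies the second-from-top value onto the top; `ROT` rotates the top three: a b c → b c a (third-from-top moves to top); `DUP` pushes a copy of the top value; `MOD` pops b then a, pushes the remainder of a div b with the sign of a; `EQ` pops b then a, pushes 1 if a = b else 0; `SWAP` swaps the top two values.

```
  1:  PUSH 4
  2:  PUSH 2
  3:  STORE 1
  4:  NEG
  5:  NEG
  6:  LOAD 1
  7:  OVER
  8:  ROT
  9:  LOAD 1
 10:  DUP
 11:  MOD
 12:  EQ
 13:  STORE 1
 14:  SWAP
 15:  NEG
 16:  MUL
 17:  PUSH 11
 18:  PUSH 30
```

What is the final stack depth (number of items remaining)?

3

PUSH 4  -> [4]
PUSH 2  -> [4, 2]
STORE 1 -> [4]
NEG     -> [-4]
NEG     -> [4]
LOAD 1  -> [4, 2]
OVER    -> [4, 2, 4]
ROT     -> [2, 4, 4]
LOAD 1  -> [2, 4, 4, 2]
DUP     -> [2, 4, 4, 2, 2]
MOD     -> [2, 4, 4, 0]
EQ      -> [2, 4, 0]
STORE 1 -> [2, 4]
SWAP    -> [4, 2]
NEG     -> [4, -2]
MUL     -> [-8]
PUSH 11 -> [-8, 11]
PUSH 30 -> [-8, 11, 30]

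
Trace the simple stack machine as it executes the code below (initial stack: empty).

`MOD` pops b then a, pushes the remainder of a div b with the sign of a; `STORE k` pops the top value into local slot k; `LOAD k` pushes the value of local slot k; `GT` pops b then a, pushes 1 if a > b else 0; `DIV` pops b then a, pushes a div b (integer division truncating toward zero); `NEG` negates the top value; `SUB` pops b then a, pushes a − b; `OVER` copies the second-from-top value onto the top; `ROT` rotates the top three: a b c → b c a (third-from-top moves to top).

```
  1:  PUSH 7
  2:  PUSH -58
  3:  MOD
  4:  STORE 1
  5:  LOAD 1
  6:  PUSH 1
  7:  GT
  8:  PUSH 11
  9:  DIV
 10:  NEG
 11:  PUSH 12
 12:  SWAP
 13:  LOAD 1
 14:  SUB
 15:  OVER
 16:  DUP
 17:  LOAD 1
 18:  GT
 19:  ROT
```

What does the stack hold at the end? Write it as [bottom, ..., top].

PUSH 7   → 7
PUSH -58 → 7 -58
MOD      → 7
STORE 1  → (empty)
LOAD 1   → 7
PUSH 1   → 7 1
GT       → 1
PUSH 11  → 1 11
DIV      → 0
NEG      → 0
PUSH 12  → 0 12
SWAP     → 12 0
LOAD 1   → 12 0 7
SUB      → 12 -7
OVER     → 12 -7 12
DUP      → 12 -7 12 12
LOAD 1   → 12 -7 12 12 7
GT       → 12 -7 12 1
ROT      → 12 12 1 -7

[12, 12, 1, -7]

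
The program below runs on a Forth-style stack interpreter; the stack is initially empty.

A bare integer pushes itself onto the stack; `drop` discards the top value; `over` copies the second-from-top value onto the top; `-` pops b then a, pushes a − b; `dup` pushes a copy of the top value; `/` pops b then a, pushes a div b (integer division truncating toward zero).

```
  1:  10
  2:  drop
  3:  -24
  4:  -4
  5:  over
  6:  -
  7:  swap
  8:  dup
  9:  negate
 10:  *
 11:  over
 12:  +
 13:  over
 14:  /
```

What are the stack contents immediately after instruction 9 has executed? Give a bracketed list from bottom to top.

10     : [10]
drop   : []
-24    : [-24]
-4     : [-24, -4]
over   : [-24, -4, -24]
-      : [-24, 20]
swap   : [20, -24]
dup    : [20, -24, -24]
negate : [20, -24, 24]

[20, -24, 24]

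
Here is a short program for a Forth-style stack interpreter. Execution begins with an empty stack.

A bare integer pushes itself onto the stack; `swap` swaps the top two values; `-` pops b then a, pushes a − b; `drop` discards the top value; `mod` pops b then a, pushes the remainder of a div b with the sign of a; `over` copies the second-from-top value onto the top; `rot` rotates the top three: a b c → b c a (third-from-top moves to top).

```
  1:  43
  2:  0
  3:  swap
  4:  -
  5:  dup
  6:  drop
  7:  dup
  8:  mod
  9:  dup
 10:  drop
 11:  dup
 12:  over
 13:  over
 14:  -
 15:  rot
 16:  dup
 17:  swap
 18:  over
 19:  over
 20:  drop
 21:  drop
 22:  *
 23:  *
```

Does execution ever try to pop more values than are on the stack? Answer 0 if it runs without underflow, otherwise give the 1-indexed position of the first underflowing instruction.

43   : [43]
0    : [43, 0]
swap : [0, 43]
-    : [-43]
dup  : [-43, -43]
drop : [-43]
dup  : [-43, -43]
mod  : [0]
dup  : [0, 0]
drop : [0]
dup  : [0, 0]
over : [0, 0, 0]
over : [0, 0, 0, 0]
-    : [0, 0, 0]
rot  : [0, 0, 0]
dup  : [0, 0, 0, 0]
swap : [0, 0, 0, 0]
over : [0, 0, 0, 0, 0]
over : [0, 0, 0, 0, 0, 0]
drop : [0, 0, 0, 0, 0]
drop : [0, 0, 0, 0]
*    : [0, 0, 0]
*    : [0, 0]

0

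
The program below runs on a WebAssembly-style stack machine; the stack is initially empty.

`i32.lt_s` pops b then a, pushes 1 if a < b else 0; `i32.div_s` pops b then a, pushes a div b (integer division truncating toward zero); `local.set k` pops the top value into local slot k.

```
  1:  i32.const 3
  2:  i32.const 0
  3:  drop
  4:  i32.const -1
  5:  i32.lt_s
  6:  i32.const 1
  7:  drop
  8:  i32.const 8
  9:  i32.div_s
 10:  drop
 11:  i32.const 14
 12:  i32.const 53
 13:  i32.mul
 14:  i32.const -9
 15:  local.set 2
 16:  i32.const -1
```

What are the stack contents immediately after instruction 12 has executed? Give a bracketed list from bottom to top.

i32.const 3  : 3
i32.const 0  : 3 0
drop         : 3
i32.const -1 : 3 -1
i32.lt_s     : 0
i32.const 1  : 0 1
drop         : 0
i32.const 8  : 0 8
i32.div_s    : 0
drop         : (empty)
i32.const 14 : 14
i32.const 53 : 14 53

[14, 53]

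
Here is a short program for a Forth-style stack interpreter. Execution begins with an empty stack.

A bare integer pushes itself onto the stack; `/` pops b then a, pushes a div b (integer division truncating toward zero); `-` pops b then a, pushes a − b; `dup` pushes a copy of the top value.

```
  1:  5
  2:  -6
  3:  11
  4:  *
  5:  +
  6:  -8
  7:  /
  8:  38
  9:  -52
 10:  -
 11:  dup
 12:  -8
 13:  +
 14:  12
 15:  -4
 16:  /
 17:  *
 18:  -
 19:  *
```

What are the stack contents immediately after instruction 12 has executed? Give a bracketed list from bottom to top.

[7, 90, 90, -8]

5   -> [5]
-6  -> [5, -6]
11  -> [5, -6, 11]
*   -> [5, -66]
+   -> [-61]
-8  -> [-61, -8]
/   -> [7]
38  -> [7, 38]
-52 -> [7, 38, -52]
-   -> [7, 90]
dup -> [7, 90, 90]
-8  -> [7, 90, 90, -8]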